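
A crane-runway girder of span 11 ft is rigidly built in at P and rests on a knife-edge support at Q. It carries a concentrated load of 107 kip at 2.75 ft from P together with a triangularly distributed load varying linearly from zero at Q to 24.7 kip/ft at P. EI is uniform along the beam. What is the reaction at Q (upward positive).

Remove the prop at Q; the released (primary) structure is a cantilever built in at P.
Downward deflection at the released point Q due to the loads:
  point load 107 at a = 2.75: Pa²(3L − a)/(6EI) = 4080/EI
  triangular load, peak 24.7 at the fixed end: w₀L⁴/(30EI) = 12054/EI
  δ_0 = 16134/EI
Flexibility coefficient — unit upward force at Q: δ_{QQ} = L³/(3EI) = 443.7/EI.
Compatibility at Q: δ_0 − R_Q·δ_{QQ} = 0, so R_Q = 16134/443.7 = 36.37 kip.

R_Q = 36.37 kip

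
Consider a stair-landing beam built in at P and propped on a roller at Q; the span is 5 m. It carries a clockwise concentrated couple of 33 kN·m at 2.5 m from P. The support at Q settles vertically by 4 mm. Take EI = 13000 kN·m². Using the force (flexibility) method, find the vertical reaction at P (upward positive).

R_P = -6.177 kN

Release the roller at Q. Primary structure: cantilever fixed at P.
Primary-structure tip deflection at Q by superposition:
  clockwise couple 33 at a = 2.5: M₀a(2L − a)/(2EI) = 309.4/EI
Flexibility coefficient — unit upward force at Q: δ_{QQ} = L³/(3EI) = 41.67/EI.
With EI = 13000 kN·m²: δ_0 = 0.023798 m and δ_{QQ} = 0.003205 m/kN.
Compatibility — the beam at Q must follow the support down by 0.004 m: δ_0 − R_Q·δ_{QQ} = 0.004, so R_Q = (0.023798 − 0.004)/0.003205 = 6.177 kN.
Vertical equilibrium: R_P = ΣP − R_Q = 0 − 6.177 = -6.177 kN.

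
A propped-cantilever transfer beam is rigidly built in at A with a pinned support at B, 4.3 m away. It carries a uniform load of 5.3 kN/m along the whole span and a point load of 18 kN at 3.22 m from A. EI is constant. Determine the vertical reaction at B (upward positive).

Take the reaction at B as the redundant and release it; the primary structure is a cantilever fixed at A.
Downward deflection at the released point B due to the loads:
  UDL 5.3: wL⁴/(8EI) = 226.5/EI
  point load 18 at a = 3.22: Pa²(3L − a)/(6EI) = 301.1/EI
  δ_0 = 527.6/EI
Flexibility coefficient — unit upward force at B: δ_{BB} = L³/(3EI) = 26.5/EI.
Compatibility at B: δ_0 − R_B·δ_{BB} = 0, so R_B = 527.6/26.5 = 19.91 kN.

R_B = 19.91 kN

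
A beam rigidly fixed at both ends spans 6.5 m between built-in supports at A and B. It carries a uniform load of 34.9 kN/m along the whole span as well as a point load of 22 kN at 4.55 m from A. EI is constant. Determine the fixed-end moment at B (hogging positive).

M_B = 143.9 kN·m

Take the two fixed-end moments M_A, M_B as redundants; the released structure is the simple span AB.
End rotations of the released simple span under the applied load (×1/EI):
  at A: UDL 34.9: wL³/(24EI) = 399.4/EI
  at B: UDL 34.9: wL³/(24EI) = 399.4/EI
  at A: point load 22 at a = 4.55: Pab(L + b)/(6LEI) = 42.29/EI
  at B: point load 22 at a = 4.55: Pab(L + a)/(6LEI) = 55.31/EI
  θ_A0 = 441.6/EI,  θ_B0 = 454.7/EI
Flexibility coefficients: a unit moment at one end gives L/(3EI) there and L/(6EI) at the far end, so f₁₁ = f₂₂ = 2.167/EI and f₁₂ = f₂₁ = 1.083/EI.
Compatibility — zero rotation at each built-in end:
  2.167 M_A + 1.083 M_B = 441.6
  1.083 M_A + 2.167 M_B = 454.7
Solving the pair gives M_A = 131.9 kN·m and M_B = 143.9 kN·m (hogging).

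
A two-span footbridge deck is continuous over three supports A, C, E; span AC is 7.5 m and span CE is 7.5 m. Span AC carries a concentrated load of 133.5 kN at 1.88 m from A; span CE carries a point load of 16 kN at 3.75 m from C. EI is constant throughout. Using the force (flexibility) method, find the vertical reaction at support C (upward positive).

R_C = 60.14 kN

Insert a hinge at C; M_C is the redundant, and each span becomes simply supported.
Discontinuity in slope at C on the released structure — sum the simple-span end rotations:
  span AC: point load 133.5 at a = 1.88: Pab(L + a)/(6LEI) = 294/EI
  span CE: point load 16 at a = 3.75: Pab(L + b)/(6LEI) = 56.25/EI
  relative rotation θ_0 = (294 + 56.25)/EI = 350.3/EI
A unit hogging moment at C produces rotation L₁/(3EI) + L₂/(3EI) = 5/EI.
Slope continuity at C: θ_0 = M_C·5/EI, so M_C = 350.3/5 = 70.05 kN·m (hogging).
Span AC, ΣM about A with M_C applied at C: R_C^{AC}·7.5 = 251 + 70.05, so R_C^{AC} = 42.8 kN and R_A = 133.5 − 42.8 = 90.7 kN.
Span CE, ΣM about E: R_C^{CE}·7.5 = 60 + 70.05, so R_C^{CE} = 17.34 kN and R_E = 16 − 17.34 = -1.34 kN.
R_C = 42.8 + 17.34 = 60.14 kN.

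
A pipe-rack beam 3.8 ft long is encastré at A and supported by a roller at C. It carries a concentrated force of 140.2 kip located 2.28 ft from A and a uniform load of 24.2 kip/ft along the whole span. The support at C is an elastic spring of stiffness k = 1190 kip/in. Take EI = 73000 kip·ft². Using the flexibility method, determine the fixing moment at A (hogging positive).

Take the reaction at C as the redundant and release it; the primary structure is a cantilever fixed at A.
Deflection at C on the released cantilever, summing each load's contribution:
  point load 140.2 at a = 2.28: Pa²(3L − a)/(6EI) = 1108/EI
  UDL 24.2: wL⁴/(8EI) = 630.8/EI
  δ_0 = 1739/EI
Tip deflection under a unit load at C: L³/(3EI) = 18.29/EI.
With EI = 73000 kip·ft²: δ_0 = 0.023816 ft and δ_{CC} = 0.000251 ft/kip.
Compatibility — the spring shortens by R_C/k under the reaction it provides: δ_0 − R_C·δ_{CC} = R_C/k. With 1/k = 1/(1190×12) ft/kip = 0.00007 ft/kip, R_C = δ_0 / (δ_{CC} + 1/k) = 0.023816 / (0.000251 + 0.00007) = 74.29 kip.
Moment equilibrium about A: M_A = Σ(load moments about A) − R_C·L = 494.4 − 74.29×3.8 = 212.1 kip·ft.

M_A = 212.1 kip·ft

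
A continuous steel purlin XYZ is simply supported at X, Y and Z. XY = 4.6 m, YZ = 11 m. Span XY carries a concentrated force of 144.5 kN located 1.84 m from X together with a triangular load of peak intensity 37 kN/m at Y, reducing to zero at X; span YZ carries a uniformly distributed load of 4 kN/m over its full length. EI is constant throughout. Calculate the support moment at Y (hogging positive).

M_Y = 90.98 kN·m

Insert a hinge at Y; M_Y is the redundant, and each span becomes simply supported.
Discontinuity in slope at Y on the released structure — sum the simple-span end rotations:
  span XY: point load 144.5 at a = 1.84: Pab(L + a)/(6LEI) = 171.2/EI
  span XY: triangular load, peak 37: w₀L³/(45EI) = 80.03/EI
  span YZ: UDL 4: wL³/(24EI) = 221.8/EI
  relative rotation θ_0 = (251.3 + 221.8)/EI = 473.1/EI
A unit hogging moment at Y produces rotation L₁/(3EI) + L₂/(3EI) = 5.2/EI.
Compatibility: M_Y·(L₁+L₂)/(3EI) = θ_0, giving M_Y = 90.98 kN·m (hogging).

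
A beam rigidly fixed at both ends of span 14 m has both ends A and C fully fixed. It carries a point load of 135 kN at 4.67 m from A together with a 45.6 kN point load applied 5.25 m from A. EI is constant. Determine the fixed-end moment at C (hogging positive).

M_C = 196.3 kN·m

Release both end moments; the primary structure is a simply-supported span AC with redundants M_A and M_C.
End rotations of the released simple span under the applied load (×1/EI):
  at A: point load 135 at a = 4.67: Pab(L + b)/(6LEI) = 1634/EI
  at C: point load 135 at a = 4.67: Pab(L + a)/(6LEI) = 1307/EI
  at A: point load 45.6 at a = 5.25: Pab(L + b)/(6LEI) = 567.3/EI
  at C: point load 45.6 at a = 5.25: Pab(L + a)/(6LEI) = 480/EI
  θ_A0 = 2201/EI,  θ_C0 = 1787/EI
Flexibility coefficients: a unit moment at one end gives L/(3EI) there and L/(6EI) at the far end, so f₁₁ = f₂₂ = 4.667/EI and f₁₂ = f₂₁ = 2.333/EI.
Compatibility — zero rotation at each built-in end:
  4.667 M_A + 2.333 M_C = 2201
  2.333 M_A + 4.667 M_C = 1787
Solving the pair gives M_A = 373.5 kN·m and M_C = 196.3 kN·m (hogging).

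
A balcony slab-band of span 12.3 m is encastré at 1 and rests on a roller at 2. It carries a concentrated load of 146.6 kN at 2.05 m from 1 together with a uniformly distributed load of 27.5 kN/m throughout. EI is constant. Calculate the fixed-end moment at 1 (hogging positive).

M_1 = 749.6 kN·m

Release the roller at 2. Primary structure: cantilever fixed at 1.
Free-end deflection of the primary structure under the applied loading (downward +):
  point load 146.6 at a = 2.05: Pa²(3L − a)/(6EI) = 3578/EI
  UDL 27.5: wL⁴/(8EI) = 78680/EI
  δ_0 = 82258/EI
Flexibility coefficient — unit upward force at 2: δ_{22} = L³/(3EI) = 620.3/EI.
Compatibility at 2: δ_0 − R_2·δ_{22} = 0, so R_2 = 82258/620.3 = 132.6 kN.
Moment equilibrium about 1: M_1 = Σ(load moments about 1) − R_2·L = 2381 − 132.6×12.3 = 749.6 kN·m.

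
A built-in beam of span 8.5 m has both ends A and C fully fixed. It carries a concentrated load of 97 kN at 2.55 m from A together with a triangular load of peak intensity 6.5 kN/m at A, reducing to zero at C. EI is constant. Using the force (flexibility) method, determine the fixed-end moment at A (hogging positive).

Take the two fixed-end moments M_A, M_C as redundants; the released structure is the simple span AC.
Simple-span end rotations at A and C under the given loads:
  at A: point load 97 at a = 2.55: Pab(L + b)/(6LEI) = 417/EI
  at C: point load 97 at a = 2.55: Pab(L + a)/(6LEI) = 318.9/EI
  at A: triangular load, peak 6.5: w₀L³/(45EI) = 88.71/EI
  at C: triangular load, peak 6.5: 7w₀L³/(360EI) = 77.62/EI
  θ_A0 = 505.7/EI,  θ_C0 = 396.5/EI
Flexibility coefficients: a unit moment at one end gives L/(3EI) there and L/(6EI) at the far end, so f₁₁ = f₂₂ = 2.833/EI and f₁₂ = f₂₁ = 1.417/EI.
Compatibility — zero rotation at each built-in end:
  2.833 M_A + 1.417 M_C = 505.7
  1.417 M_A + 2.833 M_C = 396.5
Solving the pair gives M_A = 144.7 kN·m and M_C = 67.6 kN·m (hogging).

M_A = 144.7 kN·m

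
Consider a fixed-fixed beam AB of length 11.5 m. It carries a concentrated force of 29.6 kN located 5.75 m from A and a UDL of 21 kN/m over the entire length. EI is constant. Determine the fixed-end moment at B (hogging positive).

Take the two fixed-end moments M_A, M_B as redundants; the released structure is the simple span AB.
Simple-span end rotations at A and B under the given loads:
  at A: point load 29.6 at a = 5.75: Pab(L + b)/(6LEI) = 244.7/EI
  at B: point load 29.6 at a = 5.75: Pab(L + a)/(6LEI) = 244.7/EI
  at A: UDL 21: wL³/(24EI) = 1331/EI
  at B: UDL 21: wL³/(24EI) = 1331/EI
  θ_A0 = 1575/EI,  θ_B0 = 1575/EI
Flexibility coefficients: a unit moment at one end gives L/(3EI) there and L/(6EI) at the far end, so f₁₁ = f₂₂ = 3.833/EI and f₁₂ = f₂₁ = 1.917/EI.
Compatibility — zero rotation at each built-in end:
  3.833 M_A + 1.917 M_B = 1575
  1.917 M_A + 3.833 M_B = 1575
Solving the pair gives M_A = 274 kN·m and M_B = 274 kN·m (hogging).

M_B = 274 kN·m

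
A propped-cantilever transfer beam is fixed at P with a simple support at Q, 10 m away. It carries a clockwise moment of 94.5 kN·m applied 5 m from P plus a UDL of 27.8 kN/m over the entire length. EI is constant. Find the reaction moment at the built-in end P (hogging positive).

M_P = 335.7 kN·m

Take the reaction at Q as the redundant and release it; the primary structure is a cantilever fixed at P.
Downward deflection at the released point Q due to the loads:
  clockwise couple 94.5 at a = 5: M₀a(2L − a)/(2EI) = 3544/EI
  UDL 27.8: wL⁴/(8EI) = 34750/EI
  δ_0 = 38294/EI
Flexibility coefficient — unit upward force at Q: δ_{QQ} = L³/(3EI) = 333.3/EI.
Compatibility at Q: δ_0 − R_Q·δ_{QQ} = 0, so R_Q = 38294/333.3 = 114.9 kN.
Moment equilibrium about P: M_P = Σ(load moments about P) − R_Q·L = 1484 − 114.9×10 = 335.7 kN·m.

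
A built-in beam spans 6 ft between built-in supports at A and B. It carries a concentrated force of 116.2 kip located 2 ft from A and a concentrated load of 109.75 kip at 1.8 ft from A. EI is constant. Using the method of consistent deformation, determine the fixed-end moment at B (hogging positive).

M_B = 93.13 kip·ft

Release both end moments; the primary structure is a simply-supported span AB with redundants M_A and M_B.
Simple-span end rotations at A and B under the given loads:
  at A: point load 116.2 at a = 2: Pab(L + b)/(6LEI) = 258.2/EI
  at B: point load 116.2 at a = 2: Pab(L + a)/(6LEI) = 206.6/EI
  at A: point load 109.75 at a = 1.8: Pab(L + b)/(6LEI) = 235.1/EI
  at B: point load 109.75 at a = 1.8: Pab(L + a)/(6LEI) = 179.8/EI
  θ_A0 = 493.3/EI,  θ_B0 = 386.3/EI
Flexibility coefficients: a unit moment at one end gives L/(3EI) there and L/(6EI) at the far end, so f₁₁ = f₂₂ = 2/EI and f₁₂ = f₂₁ = 1/EI.
Compatibility — zero rotation at each built-in end:
  2 M_A + 1 M_B = 493.3
  1 M_A + 2 M_B = 386.3
Solving the pair gives M_A = 200.1 kip·ft and M_B = 93.13 kip·ft (hogging).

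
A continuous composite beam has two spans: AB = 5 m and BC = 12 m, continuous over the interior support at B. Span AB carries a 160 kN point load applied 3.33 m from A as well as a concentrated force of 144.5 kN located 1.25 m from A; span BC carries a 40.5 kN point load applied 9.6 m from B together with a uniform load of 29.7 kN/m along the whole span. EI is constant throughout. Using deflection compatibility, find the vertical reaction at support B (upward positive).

R_B = 464.6 kN

Insert a hinge at B; M_B is the redundant, and each span becomes simply supported.
Discontinuity in slope at B on the released structure — sum the simple-span end rotations:
  span AB: point load 160 at a = 3.33: Pab(L + a)/(6LEI) = 247.1/EI
  span AB: point load 144.5 at a = 1.25: Pab(L + a)/(6LEI) = 141.1/EI
  span BC: point load 40.5 at a = 9.6: Pab(L + b)/(6LEI) = 186.6/EI
  span BC: UDL 29.7: wL³/(24EI) = 2138/EI
  relative rotation θ_0 = (388.2 + 2325)/EI = 2713/EI
A unit hogging moment at B produces rotation L₁/(3EI) + L₂/(3EI) = 5.667/EI.
Compatibility: M_B·(L₁+L₂)/(3EI) = θ_0, giving M_B = 478.8 kN·m (hogging).
Span AB, ΣM about A with M_B applied at B: R_B^{AB}·5 = 713.4 + 478.8, so R_B^{AB} = 238.4 kN and R_A = 304.5 − 238.4 = 66.06 kN.
Span BC, ΣM about C: R_B^{BC}·12 = 2236 + 478.8, so R_B^{BC} = 226.2 kN and R_C = 396.9 − 226.2 = 170.7 kN.
R_B = 238.4 + 226.2 = 464.6 kN.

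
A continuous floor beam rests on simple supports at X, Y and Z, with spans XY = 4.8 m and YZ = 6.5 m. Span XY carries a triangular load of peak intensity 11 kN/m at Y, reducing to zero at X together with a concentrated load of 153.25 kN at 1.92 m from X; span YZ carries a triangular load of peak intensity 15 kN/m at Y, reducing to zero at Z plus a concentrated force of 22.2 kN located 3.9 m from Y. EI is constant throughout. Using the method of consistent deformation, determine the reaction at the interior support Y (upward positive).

Insert a hinge at Y; M_Y is the redundant, and each span becomes simply supported.
Rotations at Y on the released spans (each span's end-slope, ×1/EI):
  span XY: triangular load, peak 11: w₀L³/(45EI) = 27.03/EI
  span XY: point load 153.25 at a = 1.92: Pab(L + a)/(6LEI) = 197.7/EI
  span YZ: triangular load, peak 15: w₀L³/(45EI) = 91.54/EI
  span YZ: point load 22.2 at a = 3.9: Pab(L + b)/(6LEI) = 52.53/EI
  relative rotation θ_0 = (224.8 + 144.1)/EI = 368.8/EI
A unit hogging moment at Y produces rotation L₁/(3EI) + L₂/(3EI) = 3.767/EI.
Slope continuity at Y: θ_0 = M_Y·3.767/EI, so M_Y = 368.8/3.767 = 97.92 kN·m (hogging).
Span XY, ΣM about X with M_Y applied at Y: R_Y^{XY}·4.8 = 378.7 + 97.92, so R_Y^{XY} = 99.3 kN and R_X = 179.7 − 99.3 = 80.35 kN.
Span YZ, ΣM about Z: R_Y^{YZ}·6.5 = 269 + 97.92, so R_Y^{YZ} = 56.44 kN and R_Z = 70.95 − 56.44 = 14.51 kN.
R_Y = 99.3 + 56.44 = 155.7 kN.

R_Y = 155.7 kN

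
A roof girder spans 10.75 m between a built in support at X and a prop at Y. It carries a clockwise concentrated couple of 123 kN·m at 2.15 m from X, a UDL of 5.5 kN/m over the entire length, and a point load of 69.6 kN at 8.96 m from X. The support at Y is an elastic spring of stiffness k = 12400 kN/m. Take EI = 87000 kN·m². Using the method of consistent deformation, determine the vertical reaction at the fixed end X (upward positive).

R_X = 49.34 kN

Release the roller at Y. Primary structure: cantilever fixed at X.
Free-end deflection of the primary structure under the applied loading (downward +):
  clockwise couple 123 at a = 2.15: M₀a(2L − a)/(2EI) = 2559/EI
  UDL 5.5: wL⁴/(8EI) = 9181/EI
  point load 69.6 at a = 8.96: Pa²(3L − a)/(6EI) = 21689/EI
  δ_0 = 33429/EI
Flexibility coefficient — unit upward force at Y: δ_{YY} = L³/(3EI) = 414.1/EI.
With EI = 87000 kN·m²: δ_0 = 0.38424 m and δ_{YY} = 0.00476 m/kN.
Compatibility — the spring shortens by R_Y/k under the reaction it provides: δ_0 − R_Y·δ_{YY} = R_Y/k. With 1/k = 0.000081 m/kN, R_Y = δ_0 / (δ_{YY} + 1/k) = 0.38424 / (0.00476 + 0.000081) = 79.38 kN.
Vertical equilibrium: R_X = ΣP − R_Y = 128.7 − 79.38 = 49.34 kN.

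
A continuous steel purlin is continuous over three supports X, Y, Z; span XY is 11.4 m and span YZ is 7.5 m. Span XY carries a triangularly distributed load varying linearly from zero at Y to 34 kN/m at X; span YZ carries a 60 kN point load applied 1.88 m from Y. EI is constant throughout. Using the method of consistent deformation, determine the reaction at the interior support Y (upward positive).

R_Y = 150.4 kN

Insert a hinge at Y; M_Y is the redundant, and each span becomes simply supported.
Discontinuity in slope at Y on the released structure — sum the simple-span end rotations:
  span XY: triangular load, peak 34: 7w₀L³/(360EI) = 979.5/EI
  span YZ: point load 60 at a = 1.88: Pab(L + b)/(6LEI) = 184.8/EI
  relative rotation θ_0 = (979.5 + 184.8)/EI = 1164/EI
A unit hogging moment at Y produces rotation L₁/(3EI) + L₂/(3EI) = 6.3/EI.
Slope continuity at Y: θ_0 = M_Y·6.3/EI, so M_Y = 1164/6.3 = 184.8 kN·m (hogging).
Span XY, ΣM about X with M_Y applied at Y: R_Y^{XY}·11.4 = 736.4 + 184.8, so R_Y^{XY} = 80.81 kN and R_X = 193.8 − 80.81 = 113 kN.
Span YZ, ΣM about Z: R_Y^{YZ}·7.5 = 337.2 + 184.8, so R_Y^{YZ} = 69.6 kN and R_Z = 60 − 69.6 = -9.601 kN.
R_Y = 80.81 + 69.6 = 150.4 kN.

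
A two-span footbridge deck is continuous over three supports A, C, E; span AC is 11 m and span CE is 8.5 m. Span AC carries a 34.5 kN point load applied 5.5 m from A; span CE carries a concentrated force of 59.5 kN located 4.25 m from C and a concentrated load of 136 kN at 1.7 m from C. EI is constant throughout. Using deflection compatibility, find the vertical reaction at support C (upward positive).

R_C = 187.9 kN

Take M_C as the redundant. Released structure: two simple spans AC and CE with a hinge at C.
End slopes at the hinge C, treating each span as simply supported:
  span AC: point load 34.5 at a = 5.5: Pab(L + a)/(6LEI) = 260.9/EI
  span CE: point load 59.5 at a = 4.25: Pab(L + b)/(6LEI) = 268.7/EI
  span CE: point load 136 at a = 1.7: Pab(L + b)/(6LEI) = 471.6/EI
  relative rotation θ_0 = (260.9 + 740.3)/EI = 1001/EI
A unit hogging moment at C produces rotation L₁/(3EI) + L₂/(3EI) = 6.5/EI.
Slope continuity at C: θ_0 = M_C·6.5/EI, so M_C = 1001/6.5 = 154 kN·m (hogging).
Span AC, ΣM about A with M_C applied at C: R_C^{AC}·11 = 189.8 + 154, so R_C^{AC} = 31.25 kN and R_A = 34.5 − 31.25 = 3.247 kN.
Span CE, ΣM about E: R_C^{CE}·8.5 = 1178 + 154, so R_C^{CE} = 156.7 kN and R_E = 195.5 − 156.7 = 38.83 kN.
R_C = 31.25 + 156.7 = 187.9 kN.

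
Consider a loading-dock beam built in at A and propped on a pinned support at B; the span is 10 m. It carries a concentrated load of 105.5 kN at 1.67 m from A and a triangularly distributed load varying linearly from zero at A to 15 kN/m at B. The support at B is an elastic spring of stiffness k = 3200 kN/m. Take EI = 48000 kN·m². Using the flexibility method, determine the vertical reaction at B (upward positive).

Choose R_B as the redundant. The primary structure is the cantilever fixed at A.
Primary-structure tip deflection at B by superposition:
  point load 105.5 at a = 1.67: Pa²(3L − a)/(6EI) = 1389/EI
  triangular load, peak 15 at the free end: 11w₀L⁴/(120EI) = 13750/EI
  δ_0 = 15139/EI
Tip deflection under a unit load at B: L³/(3EI) = 333.3/EI.
With EI = 48000 kN·m²: δ_0 = 0.3154 m and δ_{BB} = 0.006944 m/kN.
Compatibility — the spring shortens by R_B/k under the reaction it provides: δ_0 − R_B·δ_{BB} = R_B/k. With 1/k = 0.000313 m/kN, R_B = δ_0 / (δ_{BB} + 1/k) = 0.3154 / (0.006944 + 0.000313) = 43.46 kN.

R_B = 43.46 kN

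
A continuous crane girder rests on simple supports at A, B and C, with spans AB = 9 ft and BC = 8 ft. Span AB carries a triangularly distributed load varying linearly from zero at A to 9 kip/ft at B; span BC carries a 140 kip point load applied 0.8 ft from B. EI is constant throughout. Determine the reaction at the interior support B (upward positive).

Release continuity at B by inserting a hinge; the redundant is the internal moment M_B. The primary structure is two simply-supported spans AB and BC.
End slopes at the hinge B, treating each span as simply supported:
  span AB: triangular load, peak 9: w₀L³/(45EI) = 145.8/EI
  span BC: point load 140 at a = 0.8: Pab(L + b)/(6LEI) = 255.4/EI
  relative rotation θ_0 = (145.8 + 255.4)/EI = 401.2/EI
A unit hogging moment at B produces rotation L₁/(3EI) + L₂/(3EI) = 5.667/EI.
Slope continuity at B: θ_0 = M_B·5.667/EI, so M_B = 401.2/5.667 = 70.79 kip·ft (hogging).
Span AB, ΣM about A with M_B applied at B: R_B^{AB}·9 = 243 + 70.79, so R_B^{AB} = 34.87 kip and R_A = 40.5 − 34.87 = 5.634 kip.
Span BC, ΣM about C: R_B^{BC}·8 = 1008 + 70.79, so R_B^{BC} = 134.8 kip and R_C = 140 − 134.8 = 5.151 kip.
R_B = 34.87 + 134.8 = 169.7 kip.

R_B = 169.7 kip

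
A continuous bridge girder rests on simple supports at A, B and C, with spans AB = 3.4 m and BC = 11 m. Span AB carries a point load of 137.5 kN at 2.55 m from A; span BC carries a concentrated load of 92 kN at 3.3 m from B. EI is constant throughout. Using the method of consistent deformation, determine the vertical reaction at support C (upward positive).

R_C = 13.41 kN

Insert a hinge at B; M_B is the redundant, and each span becomes simply supported.
End slopes at the hinge B, treating each span as simply supported:
  span AB: point load 137.5 at a = 2.55: Pab(L + a)/(6LEI) = 86.93/EI
  span BC: point load 92 at a = 3.3: Pab(L + b)/(6LEI) = 662.4/EI
  relative rotation θ_0 = (86.93 + 662.4)/EI = 749.3/EI
A unit hogging moment at B produces rotation L₁/(3EI) + L₂/(3EI) = 4.8/EI.
Slope continuity at B: θ_0 = M_B·4.8/EI, so M_B = 749.3/4.8 = 156.1 kN·m (hogging).
Span BC, ΣM about C: R_B^{BC}·11 = 708.4 + 156.1, so R_B^{BC} = 78.59 kN and R_C = 92 − 78.59 = 13.41 kN.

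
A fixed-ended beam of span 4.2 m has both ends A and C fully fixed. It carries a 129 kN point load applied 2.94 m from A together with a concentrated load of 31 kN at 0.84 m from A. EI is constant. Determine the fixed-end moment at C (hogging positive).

Release both end moments; the primary structure is a simply-supported span AC with redundants M_A and M_C.
Simple-span end rotations at A and C under the given loads:
  at A: point load 129 at a = 2.94: Pab(L + b)/(6LEI) = 103.5/EI
  at C: point load 129 at a = 2.94: Pab(L + a)/(6LEI) = 135.4/EI
  at A: point load 31 at a = 0.84: Pab(L + b)/(6LEI) = 26.25/EI
  at C: point load 31 at a = 0.84: Pab(L + a)/(6LEI) = 17.5/EI
  θ_A0 = 129.8/EI,  θ_C0 = 152.9/EI
Flexibility coefficients: a unit moment at one end gives L/(3EI) there and L/(6EI) at the far end, so f₁₁ = f₂₂ = 1.4/EI and f₁₂ = f₂₁ = 0.7/EI.
Compatibility — zero rotation at each built-in end:
  1.4 M_A + 0.7 M_C = 129.8
  0.7 M_A + 1.4 M_C = 152.9
Solving the pair gives M_A = 50.8 kN·m and M_C = 83.81 kN·m (hogging).

M_C = 83.81 kN·m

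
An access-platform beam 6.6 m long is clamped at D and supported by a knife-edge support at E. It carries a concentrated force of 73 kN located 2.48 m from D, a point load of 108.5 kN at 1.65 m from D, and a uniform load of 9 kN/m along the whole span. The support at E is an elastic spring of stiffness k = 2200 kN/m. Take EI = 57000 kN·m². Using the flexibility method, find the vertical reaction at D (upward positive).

Take the reaction at E as the redundant and release it; the primary structure is a cantilever fixed at D.
Primary-structure tip deflection at E by superposition:
  point load 73 at a = 2.48: Pa²(3L − a)/(6EI) = 1296/EI
  point load 108.5 at a = 1.65: Pa²(3L − a)/(6EI) = 893.6/EI
  UDL 9: wL⁴/(8EI) = 2135/EI
  δ_0 = 4324/EI
Tip deflection under a unit load at E: L³/(3EI) = 95.83/EI.
With EI = 57000 kN·m²: δ_0 = 0.075864 m and δ_{EE} = 0.001681 m/kN.
Compatibility — the spring shortens by R_E/k under the reaction it provides: δ_0 − R_E·δ_{EE} = R_E/k. With 1/k = 0.000455 m/kN, R_E = δ_0 / (δ_{EE} + 1/k) = 0.075864 / (0.001681 + 0.000455) = 35.52 kN.
Vertical equilibrium: R_D = ΣP − R_E = 240.9 − 35.52 = 205.4 kN.

R_D = 205.4 kN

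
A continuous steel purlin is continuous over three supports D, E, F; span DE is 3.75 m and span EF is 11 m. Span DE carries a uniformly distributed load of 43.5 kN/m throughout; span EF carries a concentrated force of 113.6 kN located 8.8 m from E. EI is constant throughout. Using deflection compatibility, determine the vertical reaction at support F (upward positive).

Take M_E as the redundant. Released structure: two simple spans DE and EF with a hinge at E.
Rotations at E on the released spans (each span's end-slope, ×1/EI):
  span DE: UDL 43.5: wL³/(24EI) = 95.58/EI
  span EF: point load 113.6 at a = 8.8: Pab(L + b)/(6LEI) = 439.9/EI
  relative rotation θ_0 = (95.58 + 439.9)/EI = 535.4/EI
A unit hogging moment at E produces rotation L₁/(3EI) + L₂/(3EI) = 4.917/EI.
Slope continuity at E: θ_0 = M_E·4.917/EI, so M_E = 535.4/4.917 = 108.9 kN·m (hogging).
Span EF, ΣM about F: R_E^{EF}·11 = 249.9 + 108.9, so R_E^{EF} = 32.62 kN and R_F = 113.6 − 32.62 = 80.98 kN.

R_F = 80.98 kN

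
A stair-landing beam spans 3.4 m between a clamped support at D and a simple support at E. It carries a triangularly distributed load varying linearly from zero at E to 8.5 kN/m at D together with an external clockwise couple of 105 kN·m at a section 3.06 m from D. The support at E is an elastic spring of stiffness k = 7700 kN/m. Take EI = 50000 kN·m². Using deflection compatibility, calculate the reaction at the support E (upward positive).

Take the reaction at E as the redundant and release it; the primary structure is a cantilever fixed at D.
Downward deflection at the released point E due to the loads:
  triangular load, peak 8.5 at the fixed end: w₀L⁴/(30EI) = 37.86/EI
  clockwise couple 105 at a = 3.06: M₀a(2L − a)/(2EI) = 600.8/EI
  δ_0 = 638.7/EI
Flexibility coefficient — unit upward force at E: δ_{EE} = L³/(3EI) = 13.1/EI.
With EI = 50000 kN·m²: δ_0 = 0.012774 m and δ_{EE} = 0.000262 m/kN.
Compatibility — the spring shortens by R_E/k under the reaction it provides: δ_0 − R_E·δ_{EE} = R_E/k. With 1/k = 0.00013 m/kN, R_E = δ_0 / (δ_{EE} + 1/k) = 0.012774 / (0.000262 + 0.00013) = 32.6 kN.

R_E = 32.6 kN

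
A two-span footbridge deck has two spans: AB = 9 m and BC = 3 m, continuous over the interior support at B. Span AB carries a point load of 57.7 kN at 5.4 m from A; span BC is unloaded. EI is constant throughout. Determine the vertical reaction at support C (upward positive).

R_C = -24.93 kN

Insert a hinge at B; M_B is the redundant, and each span becomes simply supported.
Rotations at B on the released spans (each span's end-slope, ×1/EI):
  span AB: point load 57.7 at a = 5.4: Pab(L + a)/(6LEI) = 299.1/EI
  relative rotation θ_0 = (299.1 + 0)/EI = 299.1/EI
A unit hogging moment at B produces rotation L₁/(3EI) + L₂/(3EI) = 4/EI.
Slope continuity at B: θ_0 = M_B·4/EI, so M_B = 299.1/4 = 74.78 kN·m (hogging).
Span BC, ΣM about C: R_B^{BC}·3 = 0 + 74.78, so R_B^{BC} = 24.93 kN and R_C = 0 − 24.93 = -24.93 kN.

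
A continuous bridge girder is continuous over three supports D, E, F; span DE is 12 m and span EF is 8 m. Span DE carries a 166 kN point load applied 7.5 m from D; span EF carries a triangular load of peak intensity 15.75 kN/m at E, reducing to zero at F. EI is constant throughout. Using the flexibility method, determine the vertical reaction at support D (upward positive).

Take M_E as the redundant. Released structure: two simple spans DE and EF with a hinge at E.
Discontinuity in slope at E on the released structure — sum the simple-span end rotations:
  span DE: point load 166 at a = 7.5: Pab(L + a)/(6LEI) = 1517/EI
  span EF: triangular load, peak 15.75: w₀L³/(45EI) = 179.2/EI
  relative rotation θ_0 = (1517 + 179.2)/EI = 1697/EI
A unit hogging moment at E produces rotation L₁/(3EI) + L₂/(3EI) = 6.667/EI.
Slope continuity at E: θ_0 = M_E·6.667/EI, so M_E = 1697/6.667 = 254.5 kN·m (hogging).
Span DE, ΣM about D with M_E applied at E: R_E^{DE}·12 = 1245 + 254.5, so R_E^{DE} = 125 kN and R_D = 166 − 125 = 41.04 kN.

R_D = 41.04 kN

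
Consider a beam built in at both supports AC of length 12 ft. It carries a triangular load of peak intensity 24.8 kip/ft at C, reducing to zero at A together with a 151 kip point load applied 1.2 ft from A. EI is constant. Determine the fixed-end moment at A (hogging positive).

M_A = 265.8 kip·ft

Take the two fixed-end moments M_A, M_C as redundants; the released structure is the simple span AC.
End rotations of the released simple span under the applied load (×1/EI):
  at A: triangular load, peak 24.8: 7w₀L³/(360EI) = 833.3/EI
  at C: triangular load, peak 24.8: w₀L³/(45EI) = 952.3/EI
  at A: point load 151 at a = 1.2: Pab(L + b)/(6LEI) = 619.7/EI
  at C: point load 151 at a = 1.2: Pab(L + a)/(6LEI) = 358.8/EI
  θ_A0 = 1453/EI,  θ_C0 = 1311/EI
Flexibility coefficients: a unit moment at one end gives L/(3EI) there and L/(6EI) at the far end, so f₁₁ = f₂₂ = 4/EI and f₁₂ = f₂₁ = 2/EI.
Compatibility — zero rotation at each built-in end:
  4 M_A + 2 M_C = 1453
  2 M_A + 4 M_C = 1311
Solving the pair gives M_A = 265.8 kip·ft and M_C = 194.9 kip·ft (hogging).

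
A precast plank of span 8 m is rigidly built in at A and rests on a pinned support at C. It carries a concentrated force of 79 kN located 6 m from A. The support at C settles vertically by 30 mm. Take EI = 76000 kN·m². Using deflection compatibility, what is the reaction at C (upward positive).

Choose R_C as the redundant. The primary structure is the cantilever fixed at A.
Downward deflection at the released point C due to the loads:
  point load 79 at a = 6: Pa²(3L − a)/(6EI) = 8532/EI
Flexibility coefficient — unit upward force at C: δ_{CC} = L³/(3EI) = 170.7/EI.
With EI = 76000 kN·m²: δ_0 = 0.11226 m and δ_{CC} = 0.002246 m/kN.
Compatibility — the beam at C must follow the support down by 0.03 m: δ_0 − R_C·δ_{CC} = 0.03, so R_C = (0.11226 − 0.03)/0.002246 = 36.63 kN.

R_C = 36.63 kN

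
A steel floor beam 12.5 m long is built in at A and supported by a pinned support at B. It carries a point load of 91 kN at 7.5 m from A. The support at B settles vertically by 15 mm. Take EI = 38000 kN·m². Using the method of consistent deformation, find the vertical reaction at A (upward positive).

R_A = 52.56 kN

Take the reaction at B as the redundant and release it; the primary structure is a cantilever fixed at A.
Primary-structure tip deflection at B by superposition:
  point load 91 at a = 7.5: Pa²(3L − a)/(6EI) = 25594/EI
Tip deflection under a unit load at B: L³/(3EI) = 651/EI.
With EI = 38000 kN·m²: δ_0 = 0.67352 m and δ_{BB} = 0.017133 m/kN.
Compatibility — the beam at B must follow the support down by 0.015 m: δ_0 − R_B·δ_{BB} = 0.015, so R_B = (0.67352 − 0.015)/0.017133 = 38.44 kN.
Vertical equilibrium: R_A = ΣP − R_B = 91 − 38.44 = 52.56 kN.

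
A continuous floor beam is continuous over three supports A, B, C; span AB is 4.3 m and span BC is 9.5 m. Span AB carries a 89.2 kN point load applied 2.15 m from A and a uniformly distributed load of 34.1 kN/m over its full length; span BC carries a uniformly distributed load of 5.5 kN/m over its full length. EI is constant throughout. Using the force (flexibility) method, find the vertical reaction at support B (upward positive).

Take M_B as the redundant. Released structure: two simple spans AB and BC with a hinge at B.
Rotations at B on the released spans (each span's end-slope, ×1/EI):
  span AB: point load 89.2 at a = 2.15: Pab(L + a)/(6LEI) = 103.1/EI
  span AB: UDL 34.1: wL³/(24EI) = 113/EI
  span BC: UDL 5.5: wL³/(24EI) = 196.5/EI
  relative rotation θ_0 = (216 + 196.5)/EI = 412.5/EI
A unit hogging moment at B produces rotation L₁/(3EI) + L₂/(3EI) = 4.6/EI.
Compatibility: M_B·(L₁+L₂)/(3EI) = θ_0, giving M_B = 89.68 kN·m (hogging).
Span AB, ΣM about A with M_B applied at B: R_B^{AB}·4.3 = 507 + 89.68, so R_B^{AB} = 138.8 kN and R_A = 235.8 − 138.8 = 97.06 kN.
Span BC, ΣM about C: R_B^{BC}·9.5 = 248.2 + 89.68, so R_B^{BC} = 35.57 kN and R_C = 52.25 − 35.57 = 16.68 kN.
R_B = 138.8 + 35.57 = 174.3 kN.

R_B = 174.3 kN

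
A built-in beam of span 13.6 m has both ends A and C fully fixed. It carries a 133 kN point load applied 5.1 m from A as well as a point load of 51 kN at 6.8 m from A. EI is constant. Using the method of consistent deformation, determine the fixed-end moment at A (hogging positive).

Take the two fixed-end moments M_A, M_C as redundants; the released structure is the simple span AC.
On the primary (simply-supported) span, the end slopes from the loading are:
  at A: point load 133 at a = 5.1: Pab(L + b)/(6LEI) = 1562/EI
  at C: point load 133 at a = 5.1: Pab(L + a)/(6LEI) = 1321/EI
  at A: point load 51 at a = 6.8: Pab(L + b)/(6LEI) = 589.6/EI
  at C: point load 51 at a = 6.8: Pab(L + a)/(6LEI) = 589.6/EI
  θ_A0 = 2151/EI,  θ_C0 = 1911/EI
Flexibility coefficients: a unit moment at one end gives L/(3EI) there and L/(6EI) at the far end, so f₁₁ = f₂₂ = 4.533/EI and f₁₂ = f₂₁ = 2.267/EI.
Compatibility — zero rotation at each built-in end:
  4.533 M_A + 2.267 M_C = 2151
  2.267 M_A + 4.533 M_C = 1911
Solving the pair gives M_A = 351.7 kN·m and M_C = 245.7 kN·m (hogging).

M_A = 351.7 kN·m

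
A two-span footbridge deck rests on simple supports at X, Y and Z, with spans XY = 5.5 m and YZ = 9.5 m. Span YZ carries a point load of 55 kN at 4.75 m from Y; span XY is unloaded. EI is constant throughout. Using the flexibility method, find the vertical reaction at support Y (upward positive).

Insert a hinge at Y; M_Y is the redundant, and each span becomes simply supported.
End slopes at the hinge Y, treating each span as simply supported:
  span YZ: point load 55 at a = 4.75: Pab(L + b)/(6LEI) = 310.2/EI
  relative rotation θ_0 = (0 + 310.2)/EI = 310.2/EI
A unit hogging moment at Y produces rotation L₁/(3EI) + L₂/(3EI) = 5/EI.
Slope continuity at Y: θ_0 = M_Y·5/EI, so M_Y = 310.2/5 = 62.05 kN·m (hogging).
Span XY, ΣM about X with M_Y applied at Y: R_Y^{XY}·5.5 = 0 + 62.05, so R_Y^{XY} = 11.28 kN and R_X = 0 − 11.28 = -11.28 kN.
Span YZ, ΣM about Z: R_Y^{YZ}·9.5 = 261.2 + 62.05, so R_Y^{YZ} = 34.03 kN and R_Z = 55 − 34.03 = 20.97 kN.
R_Y = 11.28 + 34.03 = 45.31 kN.

R_Y = 45.31 kN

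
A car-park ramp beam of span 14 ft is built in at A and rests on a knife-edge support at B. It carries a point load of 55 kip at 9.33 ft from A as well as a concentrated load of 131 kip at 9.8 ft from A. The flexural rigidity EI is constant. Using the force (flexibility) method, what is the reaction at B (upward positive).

Choose R_B as the redundant. The primary structure is the cantilever fixed at A.
Free-end deflection of the primary structure under the applied loading (downward +):
  point load 55 at a = 9.33: Pa²(3L − a)/(6EI) = 26069/EI
  point load 131 at a = 9.8: Pa²(3L − a)/(6EI) = 67519/EI
  δ_0 = 93588/EI
Tip deflection under a unit load at B: L³/(3EI) = 914.7/EI.
Compatibility at B: δ_0 − R_B·δ_{BB} = 0, so R_B = 93588/914.7 = 102.3 kip.

R_B = 102.3 kip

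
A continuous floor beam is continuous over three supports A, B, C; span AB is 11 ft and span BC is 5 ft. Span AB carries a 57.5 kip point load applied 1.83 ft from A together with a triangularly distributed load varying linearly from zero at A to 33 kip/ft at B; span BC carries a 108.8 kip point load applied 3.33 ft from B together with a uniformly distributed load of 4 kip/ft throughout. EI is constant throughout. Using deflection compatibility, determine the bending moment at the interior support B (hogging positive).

M_B = 247.3 kip·ft

Release continuity at B by inserting a hinge; the redundant is the internal moment M_B. The primary structure is two simply-supported spans AB and BC.
Rotations at B on the released spans (each span's end-slope, ×1/EI):
  span AB: point load 57.5 at a = 1.83: Pab(L + a)/(6LEI) = 187.6/EI
  span AB: triangular load, peak 33: w₀L³/(45EI) = 976.1/EI
  span BC: point load 108.8 at a = 3.33: Pab(L + b)/(6LEI) = 134.5/EI
  span BC: UDL 4: wL³/(24EI) = 20.83/EI
  relative rotation θ_0 = (1164 + 155.4)/EI = 1319/EI
A unit hogging moment at B produces rotation L₁/(3EI) + L₂/(3EI) = 5.333/EI.
Slope continuity at B: θ_0 = M_B·5.333/EI, so M_B = 1319/5.333 = 247.3 kip·ft (hogging).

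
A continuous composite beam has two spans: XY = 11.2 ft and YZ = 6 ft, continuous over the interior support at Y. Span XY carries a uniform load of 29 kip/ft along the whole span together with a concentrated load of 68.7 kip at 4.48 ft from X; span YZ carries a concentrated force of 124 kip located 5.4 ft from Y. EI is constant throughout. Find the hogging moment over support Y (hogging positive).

Take M_Y as the redundant. Released structure: two simple spans XY and YZ with a hinge at Y.
Rotations at Y on the released spans (each span's end-slope, ×1/EI):
  span XY: UDL 29: wL³/(24EI) = 1698/EI
  span XY: point load 68.7 at a = 4.48: Pab(L + a)/(6LEI) = 482.6/EI
  span YZ: point load 124 at a = 5.4: Pab(L + b)/(6LEI) = 73.66/EI
  relative rotation θ_0 = (2180 + 73.66)/EI = 2254/EI
A unit hogging moment at Y produces rotation L₁/(3EI) + L₂/(3EI) = 5.733/EI.
Compatibility: M_Y·(L₁+L₂)/(3EI) = θ_0, giving M_Y = 393.1 kip·ft (hogging).

M_Y = 393.1 kip·ft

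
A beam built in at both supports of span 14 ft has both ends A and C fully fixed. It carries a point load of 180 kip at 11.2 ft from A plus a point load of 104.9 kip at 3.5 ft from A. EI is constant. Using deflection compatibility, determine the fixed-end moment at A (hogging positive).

M_A = 287.2 kip·ft

Release both end moments; the primary structure is a simply-supported span AC with redundants M_A and M_C.
End rotations of the released simple span under the applied load (×1/EI):
  at A: point load 180 at a = 11.2: Pab(L + b)/(6LEI) = 1129/EI
  at C: point load 180 at a = 11.2: Pab(L + a)/(6LEI) = 1693/EI
  at A: point load 104.9 at a = 3.5: Pab(L + b)/(6LEI) = 1124/EI
  at C: point load 104.9 at a = 3.5: Pab(L + a)/(6LEI) = 803.1/EI
  θ_A0 = 2253/EI,  θ_C0 = 2497/EI
Flexibility coefficients: a unit moment at one end gives L/(3EI) there and L/(6EI) at the far end, so f₁₁ = f₂₂ = 4.667/EI and f₁₂ = f₂₁ = 2.333/EI.
Compatibility — zero rotation at each built-in end:
  4.667 M_A + 2.333 M_C = 2253
  2.333 M_A + 4.667 M_C = 2497
Solving the pair gives M_A = 287.2 kip·ft and M_C = 391.4 kip·ft (hogging).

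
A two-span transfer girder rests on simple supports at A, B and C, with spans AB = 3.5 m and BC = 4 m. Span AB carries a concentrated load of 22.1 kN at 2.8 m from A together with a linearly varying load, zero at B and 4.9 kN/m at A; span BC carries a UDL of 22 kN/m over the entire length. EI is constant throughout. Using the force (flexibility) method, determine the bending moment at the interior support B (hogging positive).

Take M_B as the redundant. Released structure: two simple spans AB and BC with a hinge at B.
Discontinuity in slope at B on the released structure — sum the simple-span end rotations:
  span AB: point load 22.1 at a = 2.8: Pab(L + a)/(6LEI) = 12.99/EI
  span AB: triangular load, peak 4.9: 7w₀L³/(360EI) = 4.085/EI
  span BC: UDL 22: wL³/(24EI) = 58.67/EI
  relative rotation θ_0 = (17.08 + 58.67)/EI = 75.75/EI
A unit hogging moment at B produces rotation L₁/(3EI) + L₂/(3EI) = 2.5/EI.
Compatibility: M_B·(L₁+L₂)/(3EI) = θ_0, giving M_B = 30.3 kN·m (hogging).

M_B = 30.3 kN·m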